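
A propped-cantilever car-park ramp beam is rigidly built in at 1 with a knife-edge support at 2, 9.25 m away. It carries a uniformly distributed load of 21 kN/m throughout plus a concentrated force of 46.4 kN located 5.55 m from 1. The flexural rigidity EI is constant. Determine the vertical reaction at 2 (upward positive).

R_2 = 92.89 kN

Remove the prop at 2; the released (primary) structure is a cantilever built in at 1.
Primary-structure tip deflection at 2 by superposition:
  UDL 21: wL⁴/(8EI) = 19217/EI
  point load 46.4 at a = 5.55: Pa²(3L − a)/(6EI) = 5288/EI
  δ_0 = 24506/EI
Flexibility coefficient — unit upward force at 2: δ_{22} = L³/(3EI) = 263.8/EI.
Compatibility at 2: δ_0 − R_2·δ_{22} = 0, so R_2 = 24506/263.8 = 92.89 kN.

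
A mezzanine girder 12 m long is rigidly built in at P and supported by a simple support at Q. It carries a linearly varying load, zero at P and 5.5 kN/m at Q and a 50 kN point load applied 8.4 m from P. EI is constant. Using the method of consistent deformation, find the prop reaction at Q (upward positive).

Choose R_Q as the redundant. The primary structure is the cantilever fixed at P.
Primary-structure tip deflection at Q by superposition:
  triangular load, peak 5.5 at the free end: 11w₀L⁴/(120EI) = 10454/EI
  point load 50 at a = 8.4: Pa²(3L − a)/(6EI) = 16229/EI
  δ_0 = 26683/EI
Tip deflection under a unit load at Q: L³/(3EI) = 576/EI.
The prop prevents deflection at Q: R_Q = δ_0/δ_{QQ} = 26683/576 = 46.33 kN.

R_Q = 46.33 kN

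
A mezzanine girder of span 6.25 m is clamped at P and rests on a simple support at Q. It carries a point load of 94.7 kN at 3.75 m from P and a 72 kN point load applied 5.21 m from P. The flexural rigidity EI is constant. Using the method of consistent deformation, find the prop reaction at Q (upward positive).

R_Q = 95.11 kN

Choose R_Q as the redundant. The primary structure is the cantilever fixed at P.
Downward deflection at the released point Q due to the loads:
  point load 94.7 at a = 3.75: Pa²(3L − a)/(6EI) = 3329/EI
  point load 72 at a = 5.21: Pa²(3L − a)/(6EI) = 4410/EI
  δ_0 = 7740/EI
Flexibility coefficient — unit upward force at Q: δ_{QQ} = L³/(3EI) = 81.38/EI.
Compatibility at Q: δ_0 − R_Q·δ_{QQ} = 0, so R_Q = 7740/81.38 = 95.11 kN.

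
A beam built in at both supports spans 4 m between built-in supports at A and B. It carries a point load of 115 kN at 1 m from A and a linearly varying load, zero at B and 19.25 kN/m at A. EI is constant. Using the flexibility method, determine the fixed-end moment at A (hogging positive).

M_A = 80.09 kN·m

Take the two fixed-end moments M_A, M_B as redundants; the released structure is the simple span AB.
End rotations of the released simple span under the applied load (×1/EI):
  at A: point load 115 at a = 1: Pab(L + b)/(6LEI) = 100.6/EI
  at B: point load 115 at a = 1: Pab(L + a)/(6LEI) = 71.88/EI
  at A: triangular load, peak 19.25: w₀L³/(45EI) = 27.38/EI
  at B: triangular load, peak 19.25: 7w₀L³/(360EI) = 23.96/EI
  θ_A0 = 128/EI,  θ_B0 = 95.83/EI
Flexibility coefficients: a unit moment at one end gives L/(3EI) there and L/(6EI) at the far end, so f₁₁ = f₂₂ = 1.333/EI and f₁₂ = f₂₁ = 0.6667/EI.
Compatibility — zero rotation at each built-in end:
  1.333 M_A + 0.6667 M_B = 128
  0.6667 M_A + 1.333 M_B = 95.83
Solving the pair gives M_A = 80.09 kN·m and M_B = 31.83 kN·m (hogging).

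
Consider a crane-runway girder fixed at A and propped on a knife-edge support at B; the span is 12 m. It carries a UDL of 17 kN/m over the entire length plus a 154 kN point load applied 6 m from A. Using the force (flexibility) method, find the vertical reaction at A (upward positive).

R_A = 233.4 kN

Release the roller at B. Primary structure: cantilever fixed at A.
Downward deflection at the released point B due to the loads:
  UDL 17: wL⁴/(8EI) = 44064/EI
  point load 154 at a = 6: Pa²(3L − a)/(6EI) = 27720/EI
  δ_0 = 71784/EI
Tip deflection under a unit load at B: L³/(3EI) = 576/EI.
Compatibility at B: δ_0 − R_B·δ_{BB} = 0, so R_B = 71784/576 = 124.6 kN.
Vertical equilibrium: R_A = ΣP − R_B = 358 − 124.6 = 233.4 kN.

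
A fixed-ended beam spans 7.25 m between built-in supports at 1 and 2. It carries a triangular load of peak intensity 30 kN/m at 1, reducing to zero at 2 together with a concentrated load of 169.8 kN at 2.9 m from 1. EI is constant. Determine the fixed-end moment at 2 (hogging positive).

Release both end moments; the primary structure is a simply-supported span 12 with redundants M_1 and M_2.
Simple-span end rotations at 1 and 2 under the given loads:
  at 1: triangular load, peak 30: w₀L³/(45EI) = 254.1/EI
  at 2: triangular load, peak 30: 7w₀L³/(360EI) = 222.3/EI
  at 1: point load 169.8 at a = 2.9: Pab(L + b)/(6LEI) = 571.2/EI
  at 2: point load 169.8 at a = 2.9: Pab(L + a)/(6LEI) = 499.8/EI
  θ_10 = 825.3/EI,  θ_20 = 722.1/EI
Flexibility coefficients: a unit moment at one end gives L/(3EI) there and L/(6EI) at the far end, so f₁₁ = f₂₂ = 2.417/EI and f₁₂ = f₂₁ = 1.208/EI.
Compatibility — zero rotation at each built-in end:
  2.417 M_1 + 1.208 M_2 = 825.3
  1.208 M_1 + 2.417 M_2 = 722.1
Solving the pair gives M_1 = 256.1 kN·m and M_2 = 170.7 kN·m (hogging).

M_2 = 170.7 kN·m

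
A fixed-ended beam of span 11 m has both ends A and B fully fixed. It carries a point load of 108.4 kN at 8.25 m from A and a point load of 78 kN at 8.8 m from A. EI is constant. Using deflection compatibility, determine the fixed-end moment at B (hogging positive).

Take the two fixed-end moments M_A, M_B as redundants; the released structure is the simple span AB.
End rotations of the released simple span under the applied load (×1/EI):
  at A: point load 108.4 at a = 8.25: Pab(L + b)/(6LEI) = 512.4/EI
  at B: point load 108.4 at a = 8.25: Pab(L + a)/(6LEI) = 717.3/EI
  at A: point load 78 at a = 8.8: Pab(L + b)/(6LEI) = 302/EI
  at B: point load 78 at a = 8.8: Pab(L + a)/(6LEI) = 453/EI
  θ_A0 = 814.4/EI,  θ_B0 = 1170/EI
Flexibility coefficients: a unit moment at one end gives L/(3EI) there and L/(6EI) at the far end, so f₁₁ = f₂₂ = 3.667/EI and f₁₂ = f₂₁ = 1.833/EI.
Compatibility — zero rotation at each built-in end:
  3.667 M_A + 1.833 M_B = 814.4
  1.833 M_A + 3.667 M_B = 1170
Solving the pair gives M_A = 83.35 kN·m and M_B = 277.5 kN·m (hogging).

M_B = 277.5 kN·m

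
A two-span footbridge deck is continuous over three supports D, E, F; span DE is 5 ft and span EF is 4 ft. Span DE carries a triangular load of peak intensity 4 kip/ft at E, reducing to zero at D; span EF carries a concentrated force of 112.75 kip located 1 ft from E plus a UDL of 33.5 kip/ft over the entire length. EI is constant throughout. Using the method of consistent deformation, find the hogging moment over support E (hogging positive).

Release continuity at E by inserting a hinge; the redundant is the internal moment M_E. The primary structure is two simply-supported spans DE and EF.
End slopes at the hinge E, treating each span as simply supported:
  span DE: triangular load, peak 4: w₀L³/(45EI) = 11.11/EI
  span EF: point load 112.75 at a = 1: Pab(L + b)/(6LEI) = 98.66/EI
  span EF: UDL 33.5: wL³/(24EI) = 89.33/EI
  relative rotation θ_0 = (11.11 + 188)/EI = 199.1/EI
A unit hogging moment at E produces rotation L₁/(3EI) + L₂/(3EI) = 3/EI.
Slope continuity at E: θ_0 = M_E·3/EI, so M_E = 199.1/3 = 66.37 kip·ft (hogging).

M_E = 66.37 kip·ft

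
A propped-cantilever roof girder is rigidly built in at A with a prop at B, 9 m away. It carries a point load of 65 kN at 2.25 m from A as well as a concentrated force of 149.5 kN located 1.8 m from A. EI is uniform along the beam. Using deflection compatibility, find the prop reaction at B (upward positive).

R_B = 13.96 kN

Take the reaction at B as the redundant and release it; the primary structure is a cantilever fixed at A.
Free-end deflection of the primary structure under the applied loading (downward +):
  point load 65 at a = 2.25: Pa²(3L − a)/(6EI) = 1357/EI
  point load 149.5 at a = 1.8: Pa²(3L − a)/(6EI) = 2034/EI
  δ_0 = 3392/EI
Tip deflection under a unit load at B: L³/(3EI) = 243/EI.
The prop prevents deflection at B: R_B = δ_0/δ_{BB} = 3392/243 = 13.96 kN.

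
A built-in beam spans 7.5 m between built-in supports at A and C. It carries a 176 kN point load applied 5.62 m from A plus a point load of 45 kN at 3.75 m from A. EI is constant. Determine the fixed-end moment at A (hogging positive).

Release both end moments; the primary structure is a simply-supported span AC with redundants M_A and M_C.
End rotations of the released simple span under the applied load (×1/EI):
  at A: point load 176 at a = 5.62: Pab(L + b)/(6LEI) = 387.6/EI
  at C: point load 176 at a = 5.62: Pab(L + a)/(6LEI) = 542.2/EI
  at A: point load 45 at a = 3.75: Pab(L + b)/(6LEI) = 158.2/EI
  at C: point load 45 at a = 3.75: Pab(L + a)/(6LEI) = 158.2/EI
  θ_A0 = 545.8/EI,  θ_C0 = 700.4/EI
Flexibility coefficients: a unit moment at one end gives L/(3EI) there and L/(6EI) at the far end, so f₁₁ = f₂₂ = 2.5/EI and f₁₂ = f₂₁ = 1.25/EI.
Compatibility — zero rotation at each built-in end:
  2.5 M_A + 1.25 M_C = 545.8
  1.25 M_A + 2.5 M_C = 700.4
Solving the pair gives M_A = 104.3 kN·m and M_C = 228 kN·m (hogging).

M_A = 104.3 kN·m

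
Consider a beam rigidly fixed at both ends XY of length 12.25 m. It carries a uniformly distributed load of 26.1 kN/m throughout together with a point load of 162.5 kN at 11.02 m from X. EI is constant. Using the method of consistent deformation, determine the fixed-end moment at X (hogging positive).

Release both end moments; the primary structure is a simply-supported span XY with redundants M_X and M_Y.
Simple-span end rotations at X and Y under the given loads:
  at X: UDL 26.1: wL³/(24EI) = 1999/EI
  at Y: UDL 26.1: wL³/(24EI) = 1999/EI
  at X: point load 162.5 at a = 11.02: Pab(L + b)/(6LEI) = 404/EI
  at Y: point load 162.5 at a = 11.02: Pab(L + a)/(6LEI) = 697.3/EI
  θ_X0 = 2403/EI,  θ_Y0 = 2696/EI
Flexibility coefficients: a unit moment at one end gives L/(3EI) there and L/(6EI) at the far end, so f₁₁ = f₂₂ = 4.083/EI and f₁₂ = f₂₁ = 2.042/EI.
Compatibility — zero rotation at each built-in end:
  4.083 M_X + 2.042 M_Y = 2403
  2.042 M_X + 4.083 M_Y = 2696
Solving the pair gives M_X = 344.4 kN·m and M_Y = 488.1 kN·m (hogging).

M_X = 344.4 kN·m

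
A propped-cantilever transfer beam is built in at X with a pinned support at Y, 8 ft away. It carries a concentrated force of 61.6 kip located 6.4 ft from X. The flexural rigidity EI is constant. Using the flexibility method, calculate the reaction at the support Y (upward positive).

Release the roller at Y. Primary structure: cantilever fixed at X.
Primary-structure tip deflection at Y by superposition:
  point load 61.6 at a = 6.4: Pa²(3L − a)/(6EI) = 7401/EI
Flexibility coefficient — unit upward force at Y: δ_{YY} = L³/(3EI) = 170.7/EI.
The prop prevents deflection at Y: R_Y = δ_0/δ_{YY} = 7401/170.7 = 43.37 kip.

R_Y = 43.37 kip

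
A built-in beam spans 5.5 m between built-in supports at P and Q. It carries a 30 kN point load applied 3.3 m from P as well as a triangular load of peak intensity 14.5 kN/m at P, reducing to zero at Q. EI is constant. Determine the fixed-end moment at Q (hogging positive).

Take the two fixed-end moments M_P, M_Q as redundants; the released structure is the simple span PQ.
End rotations of the released simple span under the applied load (×1/EI):
  at P: point load 30 at a = 3.3: Pab(L + b)/(6LEI) = 50.82/EI
  at Q: point load 30 at a = 3.3: Pab(L + a)/(6LEI) = 58.08/EI
  at P: triangular load, peak 14.5: w₀L³/(45EI) = 53.61/EI
  at Q: triangular load, peak 14.5: 7w₀L³/(360EI) = 46.91/EI
  θ_P0 = 104.4/EI,  θ_Q0 = 105/EI
Flexibility coefficients: a unit moment at one end gives L/(3EI) there and L/(6EI) at the far end, so f₁₁ = f₂₂ = 1.833/EI and f₁₂ = f₂₁ = 0.9167/EI.
Compatibility — zero rotation at each built-in end:
  1.833 M_P + 0.9167 M_Q = 104.4
  0.9167 M_P + 1.833 M_Q = 105
Solving the pair gives M_P = 37.77 kN·m and M_Q = 38.38 kN·m (hogging).

M_Q = 38.38 kN·m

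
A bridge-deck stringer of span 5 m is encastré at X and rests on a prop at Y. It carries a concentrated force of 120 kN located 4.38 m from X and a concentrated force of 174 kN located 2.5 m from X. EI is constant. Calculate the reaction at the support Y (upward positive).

R_Y = 152.2 kN

Choose R_Y as the redundant. The primary structure is the cantilever fixed at X.
Free-end deflection of the primary structure under the applied loading (downward +):
  point load 120 at a = 4.38: Pa²(3L − a)/(6EI) = 4075/EI
  point load 174 at a = 2.5: Pa²(3L − a)/(6EI) = 2266/EI
  δ_0 = 6340/EI
Flexibility coefficient — unit upward force at Y: δ_{YY} = L³/(3EI) = 41.67/EI.
Compatibility at Y: δ_0 − R_Y·δ_{YY} = 0, so R_Y = 6340/41.67 = 152.2 kN.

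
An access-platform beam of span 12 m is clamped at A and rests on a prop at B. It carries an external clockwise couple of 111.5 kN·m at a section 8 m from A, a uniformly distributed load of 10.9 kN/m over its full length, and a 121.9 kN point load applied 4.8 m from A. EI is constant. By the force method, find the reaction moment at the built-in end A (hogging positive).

Choose R_B as the redundant. The primary structure is the cantilever fixed at A.
Downward deflection at the released point B due to the loads:
  clockwise couple 111.5 at a = 8: M₀a(2L − a)/(2EI) = 7136/EI
  UDL 10.9: wL⁴/(8EI) = 28253/EI
  point load 121.9 at a = 4.8: Pa²(3L − a)/(6EI) = 14605/EI
  δ_0 = 49993/EI
Flexibility coefficient — unit upward force at B: δ_{BB} = L³/(3EI) = 576/EI.
The prop prevents deflection at B: R_B = δ_0/δ_{BB} = 49993/576 = 86.79 kN.
Moment equilibrium about A: M_A = Σ(load moments about A) − R_B·L = 1481 − 86.79×12 = 439.9 kN·m.

M_A = 439.9 kN·m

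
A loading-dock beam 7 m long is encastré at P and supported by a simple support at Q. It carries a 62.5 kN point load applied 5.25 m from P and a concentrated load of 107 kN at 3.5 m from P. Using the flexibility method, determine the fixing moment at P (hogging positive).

M_P = 191.7 kN·m

Choose R_Q as the redundant. The primary structure is the cantilever fixed at P.
Primary-structure tip deflection at Q by superposition:
  point load 62.5 at a = 5.25: Pa²(3L − a)/(6EI) = 4522/EI
  point load 107 at a = 3.5: Pa²(3L − a)/(6EI) = 3823/EI
  δ_0 = 8345/EI
Flexibility coefficient — unit upward force at Q: δ_{QQ} = L³/(3EI) = 114.3/EI.
The prop prevents deflection at Q: R_Q = δ_0/δ_{QQ} = 8345/114.3 = 72.99 kN.
Moment equilibrium about P: M_P = Σ(load moments about P) − R_Q·L = 702.6 − 72.99×7 = 191.7 kN·m.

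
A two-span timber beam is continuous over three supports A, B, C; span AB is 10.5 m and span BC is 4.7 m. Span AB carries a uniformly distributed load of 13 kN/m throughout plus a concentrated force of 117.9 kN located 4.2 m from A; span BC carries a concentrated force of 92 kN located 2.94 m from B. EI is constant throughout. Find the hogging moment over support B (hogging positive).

M_B = 288.9 kN·m

Release continuity at B by inserting a hinge; the redundant is the internal moment M_B. The primary structure is two simply-supported spans AB and BC.
End slopes at the hinge B, treating each span as simply supported:
  span AB: UDL 13: wL³/(24EI) = 627/EI
  span AB: point load 117.9 at a = 4.2: Pab(L + a)/(6LEI) = 727.9/EI
  span BC: point load 92 at a = 2.94: Pab(L + b)/(6LEI) = 109.1/EI
  relative rotation θ_0 = (1355 + 109.1)/EI = 1464/EI
A unit hogging moment at B produces rotation L₁/(3EI) + L₂/(3EI) = 5.067/EI.
Compatibility: M_B·(L₁+L₂)/(3EI) = θ_0, giving M_B = 288.9 kN·m (hogging).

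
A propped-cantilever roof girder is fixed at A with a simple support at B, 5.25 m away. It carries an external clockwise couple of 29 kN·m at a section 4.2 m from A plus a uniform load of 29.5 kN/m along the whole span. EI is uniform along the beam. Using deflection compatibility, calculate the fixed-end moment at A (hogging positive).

M_A = 88.88 kN·m

Choose R_B as the redundant. The primary structure is the cantilever fixed at A.
Free-end deflection of the primary structure under the applied loading (downward +):
  clockwise couple 29 at a = 4.2: M₀a(2L − a)/(2EI) = 383.7/EI
  UDL 29.5: wL⁴/(8EI) = 2801/EI
  δ_0 = 3185/EI
Tip deflection under a unit load at B: L³/(3EI) = 48.23/EI.
The prop prevents deflection at B: R_B = δ_0/δ_{BB} = 3185/48.23 = 66.03 kN.
Moment equilibrium about A: M_A = Σ(load moments about A) − R_B·L = 435.5 − 66.03×5.25 = 88.88 kN·m.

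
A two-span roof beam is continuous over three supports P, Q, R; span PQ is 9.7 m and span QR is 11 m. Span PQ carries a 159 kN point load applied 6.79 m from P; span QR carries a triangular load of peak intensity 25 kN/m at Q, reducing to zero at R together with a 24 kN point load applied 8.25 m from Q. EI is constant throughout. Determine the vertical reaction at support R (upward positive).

R_R = 40.87 kN

Release continuity at Q by inserting a hinge; the redundant is the internal moment M_Q. The primary structure is two simply-supported spans PQ and QR.
Rotations at Q on the released spans (each span's end-slope, ×1/EI):
  span PQ: point load 159 at a = 6.79: Pab(L + a)/(6LEI) = 890.1/EI
  span QR: triangular load, peak 25: w₀L³/(45EI) = 739.4/EI
  span QR: point load 24 at a = 8.25: Pab(L + b)/(6LEI) = 113.4/EI
  relative rotation θ_0 = (890.1 + 852.9)/EI = 1743/EI
A unit hogging moment at Q produces rotation L₁/(3EI) + L₂/(3EI) = 6.9/EI.
Slope continuity at Q: θ_0 = M_Q·6.9/EI, so M_Q = 1743/6.9 = 252.6 kN·m (hogging).
Span QR, ΣM about R: R_Q^{QR}·11 = 1074 + 252.6, so R_Q^{QR} = 120.6 kN and R_R = 161.5 − 120.6 = 40.87 kN.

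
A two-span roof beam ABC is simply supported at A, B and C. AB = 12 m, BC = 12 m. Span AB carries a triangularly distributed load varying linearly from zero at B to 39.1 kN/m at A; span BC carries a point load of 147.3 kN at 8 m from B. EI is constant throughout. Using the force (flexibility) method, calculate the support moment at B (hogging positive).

Insert a hinge at B; M_B is the redundant, and each span becomes simply supported.
Rotations at B on the released spans (each span's end-slope, ×1/EI):
  span AB: triangular load, peak 39.1: 7w₀L³/(360EI) = 1314/EI
  span BC: point load 147.3 at a = 8: Pab(L + b)/(6LEI) = 1047/EI
  relative rotation θ_0 = (1314 + 1047)/EI = 2361/EI
A unit hogging moment at B produces rotation L₁/(3EI) + L₂/(3EI) = 8/EI.
Compatibility: M_B·(L₁+L₂)/(3EI) = θ_0, giving M_B = 295.2 kN·m (hogging).

M_B = 295.2 kN·m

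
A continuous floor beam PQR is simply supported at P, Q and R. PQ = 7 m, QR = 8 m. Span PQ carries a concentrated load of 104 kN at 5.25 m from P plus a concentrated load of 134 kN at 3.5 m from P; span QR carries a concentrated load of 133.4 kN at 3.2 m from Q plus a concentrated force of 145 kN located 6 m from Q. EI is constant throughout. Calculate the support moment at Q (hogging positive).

M_Q = 319.6 kN·m

Take M_Q as the redundant. Released structure: two simple spans PQ and QR with a hinge at Q.
Rotations at Q on the released spans (each span's end-slope, ×1/EI):
  span PQ: point load 104 at a = 5.25: Pab(L + a)/(6LEI) = 278.7/EI
  span PQ: point load 134 at a = 3.5: Pab(L + a)/(6LEI) = 410.4/EI
  span QR: point load 133.4 at a = 3.2: Pab(L + b)/(6LEI) = 546.4/EI
  span QR: point load 145 at a = 6: Pab(L + b)/(6LEI) = 362.5/EI
  relative rotation θ_0 = (689.1 + 908.9)/EI = 1598/EI
A unit hogging moment at Q produces rotation L₁/(3EI) + L₂/(3EI) = 5/EI.
Slope continuity at Q: θ_0 = M_Q·5/EI, so M_Q = 1598/5 = 319.6 kN·m (hogging).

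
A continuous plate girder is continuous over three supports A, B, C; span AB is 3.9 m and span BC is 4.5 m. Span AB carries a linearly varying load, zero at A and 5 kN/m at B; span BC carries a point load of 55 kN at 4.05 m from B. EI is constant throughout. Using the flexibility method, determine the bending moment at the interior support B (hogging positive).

M_B = 8.917 kN·m

Insert a hinge at B; M_B is the redundant, and each span becomes simply supported.
End slopes at the hinge B, treating each span as simply supported:
  span AB: triangular load, peak 5: w₀L³/(45EI) = 6.591/EI
  span BC: point load 55 at a = 4.05: Pab(L + b)/(6LEI) = 18.38/EI
  relative rotation θ_0 = (6.591 + 18.38)/EI = 24.97/EI
A unit hogging moment at B produces rotation L₁/(3EI) + L₂/(3EI) = 2.8/EI.
Compatibility: M_B·(L₁+L₂)/(3EI) = θ_0, giving M_B = 8.917 kN·m (hogging).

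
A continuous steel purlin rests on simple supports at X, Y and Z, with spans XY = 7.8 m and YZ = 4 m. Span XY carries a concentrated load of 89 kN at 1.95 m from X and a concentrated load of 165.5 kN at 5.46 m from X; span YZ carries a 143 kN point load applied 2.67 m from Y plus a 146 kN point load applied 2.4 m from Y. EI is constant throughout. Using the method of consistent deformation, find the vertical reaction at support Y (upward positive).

Insert a hinge at Y; M_Y is the redundant, and each span becomes simply supported.
End slopes at the hinge Y, treating each span as simply supported:
  span XY: point load 89 at a = 1.95: Pab(L + a)/(6LEI) = 211.5/EI
  span XY: point load 165.5 at a = 5.46: Pab(L + a)/(6LEI) = 599.1/EI
  span YZ: point load 143 at a = 2.67: Pab(L + b)/(6LEI) = 112.8/EI
  span YZ: point load 146 at a = 2.4: Pab(L + b)/(6LEI) = 130.8/EI
  relative rotation θ_0 = (810.6 + 243.6)/EI = 1054/EI
A unit hogging moment at Y produces rotation L₁/(3EI) + L₂/(3EI) = 3.933/EI.
Compatibility: M_Y·(L₁+L₂)/(3EI) = θ_0, giving M_Y = 268 kN·m (hogging).
Span XY, ΣM about X with M_Y applied at Y: R_Y^{XY}·7.8 = 1077 + 268, so R_Y^{XY} = 172.5 kN and R_X = 254.5 − 172.5 = 82.04 kN.
Span YZ, ΣM about Z: R_Y^{YZ}·4 = 423.8 + 268, so R_Y^{YZ} = 173 kN and R_Z = 289 − 173 = 116 kN.
R_Y = 172.5 + 173 = 345.4 kN.

R_Y = 345.4 kN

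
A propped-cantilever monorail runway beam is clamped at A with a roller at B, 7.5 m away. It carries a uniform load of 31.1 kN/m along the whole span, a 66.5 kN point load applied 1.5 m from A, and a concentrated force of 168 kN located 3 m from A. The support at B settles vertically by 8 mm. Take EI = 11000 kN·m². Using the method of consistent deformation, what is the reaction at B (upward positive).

Take the reaction at B as the redundant and release it; the primary structure is a cantilever fixed at A.
Deflection at B on the released cantilever, summing each load's contribution:
  UDL 31.1: wL⁴/(8EI) = 12300/EI
  point load 66.5 at a = 1.5: Pa²(3L − a)/(6EI) = 523.7/EI
  point load 168 at a = 3: Pa²(3L − a)/(6EI) = 4914/EI
  δ_0 = 17738/EI
Tip deflection under a unit load at B: L³/(3EI) = 140.6/EI.
With EI = 11000 kN·m²: δ_0 = 1.6125 m and δ_{BB} = 0.012784 m/kN.
Compatibility — the beam at B must follow the support down by 0.008 m: δ_0 − R_B·δ_{BB} = 0.008, so R_B = (1.6125 − 0.008)/0.012784 = 125.5 kN.

R_B = 125.5 kN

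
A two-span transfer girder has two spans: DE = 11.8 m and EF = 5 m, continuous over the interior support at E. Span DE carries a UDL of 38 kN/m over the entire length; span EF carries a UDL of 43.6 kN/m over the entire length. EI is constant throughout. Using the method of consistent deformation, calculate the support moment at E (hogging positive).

M_E = 505.1 kN·m

Insert a hinge at E; M_E is the redundant, and each span becomes simply supported.
End slopes at the hinge E, treating each span as simply supported:
  span DE: UDL 38: wL³/(24EI) = 2601/EI
  span EF: UDL 43.6: wL³/(24EI) = 227.1/EI
  relative rotation θ_0 = (2601 + 227.1)/EI = 2829/EI
A unit hogging moment at E produces rotation L₁/(3EI) + L₂/(3EI) = 5.6/EI.
Compatibility: M_E·(L₁+L₂)/(3EI) = θ_0, giving M_E = 505.1 kN·m (hogging).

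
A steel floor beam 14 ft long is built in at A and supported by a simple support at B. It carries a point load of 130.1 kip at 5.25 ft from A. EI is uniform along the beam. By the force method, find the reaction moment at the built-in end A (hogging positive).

M_A = 346.8 kip·ft

Release the roller at B. Primary structure: cantilever fixed at A.
Primary-structure tip deflection at B by superposition:
  point load 130.1 at a = 5.25: Pa²(3L − a)/(6EI) = 21964/EI
Flexibility coefficient — unit upward force at B: δ_{BB} = L³/(3EI) = 914.7/EI.
Compatibility at B: δ_0 − R_B·δ_{BB} = 0, so R_B = 21964/914.7 = 24.01 kip.
Moment equilibrium about A: M_A = Σ(load moments about A) − R_B·L = 683 − 24.01×14 = 346.8 kip·ft.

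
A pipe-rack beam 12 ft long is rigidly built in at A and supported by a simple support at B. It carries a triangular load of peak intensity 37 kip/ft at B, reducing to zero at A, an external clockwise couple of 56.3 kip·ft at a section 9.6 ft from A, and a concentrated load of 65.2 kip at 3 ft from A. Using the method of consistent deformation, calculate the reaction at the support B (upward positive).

R_B = 134.5 kip

Choose R_B as the redundant. The primary structure is the cantilever fixed at A.
Primary-structure tip deflection at B by superposition:
  triangular load, peak 37 at the free end: 11w₀L⁴/(120EI) = 70330/EI
  clockwise couple 56.3 at a = 9.6: M₀a(2L − a)/(2EI) = 3891/EI
  point load 65.2 at a = 3: Pa²(3L − a)/(6EI) = 3227/EI
  δ_0 = 77448/EI
Tip deflection under a unit load at B: L³/(3EI) = 576/EI.
Compatibility at B: δ_0 − R_B·δ_{BB} = 0, so R_B = 77448/576 = 134.5 kip.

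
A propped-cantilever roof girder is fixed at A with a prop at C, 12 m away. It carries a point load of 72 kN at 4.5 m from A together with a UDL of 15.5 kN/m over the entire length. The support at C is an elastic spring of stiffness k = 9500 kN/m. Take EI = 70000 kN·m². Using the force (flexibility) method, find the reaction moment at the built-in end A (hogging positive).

Release the roller at C. Primary structure: cantilever fixed at A.
Deflection at C on the released cantilever, summing each load's contribution:
  point load 72 at a = 4.5: Pa²(3L − a)/(6EI) = 7654/EI
  UDL 15.5: wL⁴/(8EI) = 40176/EI
  δ_0 = 47830/EI
Flexibility coefficient — unit upward force at C: δ_{CC} = L³/(3EI) = 576/EI.
With EI = 70000 kN·m²: δ_0 = 0.68329 m and δ_{CC} = 0.008229 m/kN.
Compatibility — the spring shortens by R_C/k under the reaction it provides: δ_0 − R_C·δ_{CC} = R_C/k. With 1/k = 0.000105 m/kN, R_C = δ_0 / (δ_{CC} + 1/k) = 0.68329 / (0.008229 + 0.000105) = 81.99 kN.
Moment equilibrium about A: M_A = Σ(load moments about A) − R_C·L = 1440 − 81.99×12 = 456.1 kN·m.

M_A = 456.1 kN·m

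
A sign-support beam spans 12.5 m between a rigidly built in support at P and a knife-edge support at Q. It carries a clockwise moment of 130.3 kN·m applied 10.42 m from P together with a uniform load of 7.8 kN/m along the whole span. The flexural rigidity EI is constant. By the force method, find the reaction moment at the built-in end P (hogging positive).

M_P = 92.61 kN·m

Choose R_Q as the redundant. The primary structure is the cantilever fixed at P.
Deflection at Q on the released cantilever, summing each load's contribution:
  clockwise couple 130.3 at a = 10.42: M₀a(2L − a)/(2EI) = 9898/EI
  UDL 7.8: wL⁴/(8EI) = 23804/EI
  δ_0 = 33702/EI
Flexibility coefficient — unit upward force at Q: δ_{QQ} = L³/(3EI) = 651/EI.
The prop prevents deflection at Q: R_Q = δ_0/δ_{QQ} = 33702/651 = 51.77 kN.
Moment equilibrium about P: M_P = Σ(load moments about P) − R_Q·L = 739.7 − 51.77×12.5 = 92.61 kN·m.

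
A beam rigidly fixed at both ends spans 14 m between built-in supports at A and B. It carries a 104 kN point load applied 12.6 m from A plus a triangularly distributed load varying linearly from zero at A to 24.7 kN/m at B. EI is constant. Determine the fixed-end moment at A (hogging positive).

M_A = 174.5 kN·m

Release both end moments; the primary structure is a simply-supported span AB with redundants M_A and M_B.
Simple-span end rotations at A and B under the given loads:
  at A: point load 104 at a = 12.6: Pab(L + b)/(6LEI) = 336.3/EI
  at B: point load 104 at a = 12.6: Pab(L + a)/(6LEI) = 580.9/EI
  at A: triangular load, peak 24.7: 7w₀L³/(360EI) = 1318/EI
  at B: triangular load, peak 24.7: w₀L³/(45EI) = 1506/EI
  θ_A0 = 1654/EI,  θ_B0 = 2087/EI
Flexibility coefficients: a unit moment at one end gives L/(3EI) there and L/(6EI) at the far end, so f₁₁ = f₂₂ = 4.667/EI and f₁₂ = f₂₁ = 2.333/EI.
Compatibility — zero rotation at each built-in end:
  4.667 M_A + 2.333 M_B = 1654
  2.333 M_A + 4.667 M_B = 2087
Solving the pair gives M_A = 174.5 kN·m and M_B = 360 kN·m (hogging).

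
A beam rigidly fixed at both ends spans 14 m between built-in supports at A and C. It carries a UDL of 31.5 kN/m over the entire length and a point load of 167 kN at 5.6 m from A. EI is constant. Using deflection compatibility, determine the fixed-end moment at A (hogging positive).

Release both end moments; the primary structure is a simply-supported span AC with redundants M_A and M_C.
On the primary (simply-supported) span, the end slopes from the loading are:
  at A: UDL 31.5: wL³/(24EI) = 3602/EI
  at C: UDL 31.5: wL³/(24EI) = 3602/EI
  at A: point load 167 at a = 5.6: Pab(L + b)/(6LEI) = 2095/EI
  at C: point load 167 at a = 5.6: Pab(L + a)/(6LEI) = 1833/EI
  θ_A0 = 5696/EI,  θ_C0 = 5434/EI
Flexibility coefficients: a unit moment at one end gives L/(3EI) there and L/(6EI) at the far end, so f₁₁ = f₂₂ = 4.667/EI and f₁₂ = f₂₁ = 2.333/EI.
Compatibility — zero rotation at each built-in end:
  4.667 M_A + 2.333 M_C = 5696
  2.333 M_A + 4.667 M_C = 5434
Solving the pair gives M_A = 851.2 kN·m and M_C = 738.9 kN·m (hogging).

M_A = 851.2 kN·m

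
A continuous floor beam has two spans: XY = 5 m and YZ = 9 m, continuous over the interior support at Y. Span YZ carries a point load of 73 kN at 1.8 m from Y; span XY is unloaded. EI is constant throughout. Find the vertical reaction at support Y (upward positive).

R_Y = 77.32 kN

Insert a hinge at Y; M_Y is the redundant, and each span becomes simply supported.
Discontinuity in slope at Y on the released structure — sum the simple-span end rotations:
  span YZ: point load 73 at a = 1.8: Pab(L + b)/(6LEI) = 283.8/EI
  relative rotation θ_0 = (0 + 283.8)/EI = 283.8/EI
A unit hogging moment at Y produces rotation L₁/(3EI) + L₂/(3EI) = 4.667/EI.
Slope continuity at Y: θ_0 = M_Y·4.667/EI, so M_Y = 283.8/4.667 = 60.82 kN·m (hogging).
Span XY, ΣM about X with M_Y applied at Y: R_Y^{XY}·5 = 0 + 60.82, so R_Y^{XY} = 12.16 kN and R_X = 0 − 12.16 = -12.16 kN.
Span YZ, ΣM about Z: R_Y^{YZ}·9 = 525.6 + 60.82, so R_Y^{YZ} = 65.16 kN and R_Z = 73 − 65.16 = 7.842 kN.
R_Y = 12.16 + 65.16 = 77.32 kN.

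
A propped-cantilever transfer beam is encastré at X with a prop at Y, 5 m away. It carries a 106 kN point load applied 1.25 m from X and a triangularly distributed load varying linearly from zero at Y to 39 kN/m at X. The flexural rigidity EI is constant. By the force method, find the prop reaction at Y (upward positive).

R_Y = 28.61 kN

Remove the prop at Y; the released (primary) structure is a cantilever built in at X.
Downward deflection at the released point Y due to the loads:
  point load 106 at a = 1.25: Pa²(3L − a)/(6EI) = 379.6/EI
  triangular load, peak 39 at the fixed end: w₀L⁴/(30EI) = 812.5/EI
  δ_0 = 1192/EI
Flexibility coefficient — unit upward force at Y: δ_{YY} = L³/(3EI) = 41.67/EI.
Compatibility at Y: δ_0 − R_Y·δ_{YY} = 0, so R_Y = 1192/41.67 = 28.61 kN.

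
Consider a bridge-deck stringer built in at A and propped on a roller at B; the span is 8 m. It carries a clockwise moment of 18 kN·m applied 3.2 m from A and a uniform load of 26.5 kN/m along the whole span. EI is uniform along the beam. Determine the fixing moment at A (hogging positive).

M_A = 212.7 kN·m

Take the reaction at B as the redundant and release it; the primary structure is a cantilever fixed at A.
Deflection at B on the released cantilever, summing each load's contribution:
  clockwise couple 18 at a = 3.2: M₀a(2L − a)/(2EI) = 368.6/EI
  UDL 26.5: wL⁴/(8EI) = 13568/EI
  δ_0 = 13937/EI
Flexibility coefficient — unit upward force at B: δ_{BB} = L³/(3EI) = 170.7/EI.
Compatibility at B: δ_0 − R_B·δ_{BB} = 0, so R_B = 13937/170.7 = 81.66 kN.
Moment equilibrium about A: M_A = Σ(load moments about A) − R_B·L = 866 − 81.66×8 = 212.7 kN·m.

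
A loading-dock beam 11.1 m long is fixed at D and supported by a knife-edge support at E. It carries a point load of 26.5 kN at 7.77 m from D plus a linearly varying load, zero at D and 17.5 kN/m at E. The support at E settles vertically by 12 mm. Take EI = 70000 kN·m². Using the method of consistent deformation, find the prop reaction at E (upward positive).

Take the reaction at E as the redundant and release it; the primary structure is a cantilever fixed at D.
Free-end deflection of the primary structure under the applied loading (downward +):
  point load 26.5 at a = 7.77: Pa²(3L − a)/(6EI) = 6807/EI
  triangular load, peak 17.5 at the free end: 11w₀L⁴/(120EI) = 24352/EI
  δ_0 = 31160/EI
Flexibility coefficient — unit upward force at E: δ_{EE} = L³/(3EI) = 455.9/EI.
With EI = 70000 kN·m²: δ_0 = 0.44514 m and δ_{EE} = 0.006513 m/kN.
Compatibility — the beam at E must follow the support down by 0.012 m: δ_0 − R_E·δ_{EE} = 0.012, so R_E = (0.44514 − 0.012)/0.006513 = 66.51 kN.

R_E = 66.51 kN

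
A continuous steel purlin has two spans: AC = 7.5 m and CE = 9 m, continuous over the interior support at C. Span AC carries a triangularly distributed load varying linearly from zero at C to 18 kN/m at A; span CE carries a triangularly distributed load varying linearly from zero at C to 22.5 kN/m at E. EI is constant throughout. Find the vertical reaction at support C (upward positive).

Take M_C as the redundant. Released structure: two simple spans AC and CE with a hinge at C.
Discontinuity in slope at C on the released structure — sum the simple-span end rotations:
  span AC: triangular load, peak 18: 7w₀L³/(360EI) = 147.7/EI
  span CE: triangular load, peak 22.5: 7w₀L³/(360EI) = 318.9/EI
  relative rotation θ_0 = (147.7 + 318.9)/EI = 466.6/EI
A unit hogging moment at C produces rotation L₁/(3EI) + L₂/(3EI) = 5.5/EI.
Compatibility: M_C·(L₁+L₂)/(3EI) = θ_0, giving M_C = 84.84 kN·m (hogging).
Span AC, ΣM about A with M_C applied at C: R_C^{AC}·7.5 = 168.8 + 84.84, so R_C^{AC} = 33.81 kN and R_A = 67.5 − 33.81 = 33.69 kN.
Span CE, ΣM about E: R_C^{CE}·9 = 303.8 + 84.84, so R_C^{CE} = 43.18 kN and R_E = 101.2 − 43.18 = 58.07 kN.
R_C = 33.81 + 43.18 = 76.99 kN.

R_C = 76.99 kN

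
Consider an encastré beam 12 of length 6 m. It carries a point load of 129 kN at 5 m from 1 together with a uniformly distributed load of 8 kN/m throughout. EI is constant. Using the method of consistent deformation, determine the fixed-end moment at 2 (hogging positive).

Release both end moments; the primary structure is a simply-supported span 12 with redundants M_1 and M_2.
On the primary (simply-supported) span, the end slopes from the loading are:
  at 1: point load 129 at a = 5: Pab(L + b)/(6LEI) = 125.4/EI
  at 2: point load 129 at a = 5: Pab(L + a)/(6LEI) = 197.1/EI
  at 1: UDL 8: wL³/(24EI) = 72/EI
  at 2: UDL 8: wL³/(24EI) = 72/EI
  θ_10 = 197.4/EI,  θ_20 = 269.1/EI
Flexibility coefficients: a unit moment at one end gives L/(3EI) there and L/(6EI) at the far end, so f₁₁ = f₂₂ = 2/EI and f₁₂ = f₂₁ = 1/EI.
Compatibility — zero rotation at each built-in end:
  2 M_1 + 1 M_2 = 197.4
  1 M_1 + 2 M_2 = 269.1
Solving the pair gives M_1 = 41.92 kN·m and M_2 = 113.6 kN·m (hogging).

M_2 = 113.6 kN·m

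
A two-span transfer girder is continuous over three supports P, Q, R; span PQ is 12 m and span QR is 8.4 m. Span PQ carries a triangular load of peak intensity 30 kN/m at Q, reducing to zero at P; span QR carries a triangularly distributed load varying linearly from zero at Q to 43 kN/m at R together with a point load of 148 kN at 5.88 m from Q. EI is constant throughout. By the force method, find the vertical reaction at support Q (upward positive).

R_Q = 287.8 kN

Take M_Q as the redundant. Released structure: two simple spans PQ and QR with a hinge at Q.
Rotations at Q on the released spans (each span's end-slope, ×1/EI):
  span PQ: triangular load, peak 30: w₀L³/(45EI) = 1152/EI
  span QR: triangular load, peak 43: 7w₀L³/(360EI) = 495.6/EI
  span QR: point load 148 at a = 5.88: Pab(L + b)/(6LEI) = 475.2/EI
  relative rotation θ_0 = (1152 + 970.7)/EI = 2123/EI
A unit hogging moment at Q produces rotation L₁/(3EI) + L₂/(3EI) = 6.8/EI.
Compatibility: M_Q·(L₁+L₂)/(3EI) = θ_0, giving M_Q = 312.2 kN·m (hogging).
Span PQ, ΣM about P with M_Q applied at Q: R_Q^{PQ}·12 = 1440 + 312.2, so R_Q^{PQ} = 146 kN and R_P = 180 − 146 = 33.99 kN.
Span QR, ΣM about R: R_Q^{QR}·8.4 = 878.6 + 312.2, so R_Q^{QR} = 141.8 kN and R_R = 328.6 − 141.8 = 186.8 kN.
R_Q = 146 + 141.8 = 287.8 kN.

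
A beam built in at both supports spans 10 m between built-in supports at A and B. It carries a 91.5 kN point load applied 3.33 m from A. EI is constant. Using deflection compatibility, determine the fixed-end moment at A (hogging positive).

Release both end moments; the primary structure is a simply-supported span AB with redundants M_A and M_B.
Simple-span end rotations at A and B under the given loads:
  at A: point load 91.5 at a = 3.33: Pab(L + b)/(6LEI) = 564.6/EI
  at B: point load 91.5 at a = 3.33: Pab(L + a)/(6LEI) = 451.5/EI
  θ_A0 = 564.6/EI,  θ_B0 = 451.5/EI
Flexibility coefficients: a unit moment at one end gives L/(3EI) there and L/(6EI) at the far end, so f₁₁ = f₂₂ = 3.333/EI and f₁₂ = f₂₁ = 1.667/EI.
Compatibility — zero rotation at each built-in end:
  3.333 M_A + 1.667 M_B = 564.6
  1.667 M_A + 3.333 M_B = 451.5
Solving the pair gives M_A = 135.6 kN·m and M_B = 67.68 kN·m (hogging).

M_A = 135.6 kN·m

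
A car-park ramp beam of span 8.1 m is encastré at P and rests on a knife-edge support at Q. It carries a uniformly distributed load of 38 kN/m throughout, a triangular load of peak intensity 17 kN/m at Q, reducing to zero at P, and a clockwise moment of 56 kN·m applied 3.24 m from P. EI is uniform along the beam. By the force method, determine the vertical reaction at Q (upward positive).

R_Q = 159.9 kN

Release the roller at Q. Primary structure: cantilever fixed at P.
Primary-structure tip deflection at Q by superposition:
  UDL 38: wL⁴/(8EI) = 20447/EI
  triangular load, peak 17 at the free end: 11w₀L⁴/(120EI) = 6708/EI
  clockwise couple 56 at a = 3.24: M₀a(2L − a)/(2EI) = 1176/EI
  δ_0 = 28331/EI
Flexibility coefficient — unit upward force at Q: δ_{QQ} = L³/(3EI) = 177.1/EI.
The prop prevents deflection at Q: R_Q = δ_0/δ_{QQ} = 28331/177.1 = 159.9 kN.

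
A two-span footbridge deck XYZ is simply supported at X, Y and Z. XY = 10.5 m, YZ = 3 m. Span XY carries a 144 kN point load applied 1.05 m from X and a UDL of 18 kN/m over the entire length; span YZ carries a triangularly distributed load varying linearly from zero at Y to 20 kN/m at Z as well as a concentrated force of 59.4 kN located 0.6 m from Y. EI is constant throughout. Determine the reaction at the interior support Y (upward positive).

Take M_Y as the redundant. Released structure: two simple spans XY and YZ with a hinge at Y.
End slopes at the hinge Y, treating each span as simply supported:
  span XY: point load 144 at a = 1.05: Pab(L + a)/(6LEI) = 262/EI
  span XY: UDL 18: wL³/(24EI) = 868.2/EI
  span YZ: triangular load, peak 20: 7w₀L³/(360EI) = 10.5/EI
  span YZ: point load 59.4 at a = 0.6: Pab(L + b)/(6LEI) = 25.66/EI
  relative rotation θ_0 = (1130 + 36.16)/EI = 1166/EI
A unit hogging moment at Y produces rotation L₁/(3EI) + L₂/(3EI) = 4.5/EI.
Slope continuity at Y: θ_0 = M_Y·4.5/EI, so M_Y = 1166/4.5 = 259.2 kN·m (hogging).
Span XY, ΣM about X with M_Y applied at Y: R_Y^{XY}·10.5 = 1143 + 259.2, so R_Y^{XY} = 133.6 kN and R_X = 333 − 133.6 = 199.4 kN.
Span YZ, ΣM about Z: R_Y^{YZ}·3 = 172.6 + 259.2, so R_Y^{YZ} = 143.9 kN and R_Z = 89.4 − 143.9 = -54.52 kN.
R_Y = 133.6 + 143.9 = 277.5 kN.

R_Y = 277.5 kN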